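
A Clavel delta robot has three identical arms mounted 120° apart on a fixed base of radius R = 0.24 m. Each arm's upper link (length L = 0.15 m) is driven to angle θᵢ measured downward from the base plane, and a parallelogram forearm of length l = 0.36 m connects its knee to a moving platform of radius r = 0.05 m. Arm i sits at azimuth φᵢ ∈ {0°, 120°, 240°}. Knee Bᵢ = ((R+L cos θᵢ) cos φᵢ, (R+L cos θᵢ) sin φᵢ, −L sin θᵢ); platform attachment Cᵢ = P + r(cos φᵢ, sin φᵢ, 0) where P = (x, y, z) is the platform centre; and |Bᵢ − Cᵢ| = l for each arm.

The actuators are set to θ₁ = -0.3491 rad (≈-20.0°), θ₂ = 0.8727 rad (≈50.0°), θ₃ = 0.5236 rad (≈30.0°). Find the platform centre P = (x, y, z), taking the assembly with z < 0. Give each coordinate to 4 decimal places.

φ1=0.0°: virtual centre (0.3310, 0.0000, 0.0513), radius l
arm 2 at φ=120.0°: (R−r)+L cos θ2 = 0.2864;  O2 = (-0.1432, 0.2480, -0.1149)
O3 = (0.3199·cos240.0°, 0.3199·sin240.0°, -0.0750) = (-0.1600, -0.2770, -0.0750)
eliminate P² terms by subtracting sphere 1 from 2 and 3
linear system: -0.9483x+0.4961y = -0.0169−-0.3324z; -0.9818x+-0.5541y = -0.0042−-0.2526z
det = 1.0125;  x = 0.0113+-0.3057z,  y = -0.0125+0.0858z
into |P−O₁|² = l²: 1.1008z² + 0.0907z + -0.0246 = 0;  Δ = 0.1167;  z = -0.1964 or 0.1140 → z<0 root = -0.1964
x = 0.0713, y = -0.0293

(0.0713, -0.0293, -0.1964)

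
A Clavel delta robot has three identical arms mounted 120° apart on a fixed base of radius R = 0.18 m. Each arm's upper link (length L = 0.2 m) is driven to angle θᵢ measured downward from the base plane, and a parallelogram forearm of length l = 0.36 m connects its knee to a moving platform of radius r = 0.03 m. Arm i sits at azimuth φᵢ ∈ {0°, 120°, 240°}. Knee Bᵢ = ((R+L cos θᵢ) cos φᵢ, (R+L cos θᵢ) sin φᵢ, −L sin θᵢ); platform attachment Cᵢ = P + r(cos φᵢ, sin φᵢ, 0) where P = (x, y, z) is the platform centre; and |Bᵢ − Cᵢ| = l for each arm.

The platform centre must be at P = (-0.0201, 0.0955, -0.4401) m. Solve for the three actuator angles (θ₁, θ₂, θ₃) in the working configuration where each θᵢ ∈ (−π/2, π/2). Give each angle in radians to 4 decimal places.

rotate P by −φ1: (-0.0201, 0.0955, -0.4401)
  A=0.1701, B=-0.4401, C=(l²−L²−A²−y'²−z²)/(2L)=-0.3554
  γ=atan2(-0.4401,0.1701)=-1.2020;  ψ=arccos(-0.7531)=2.4236;  θ1=γ+ψ≈1.2216
arm 2 (φ=120.0°): x'=0.0928, y'=-0.0303
  A cos θ + B sin θ = C:  0.0572·cos θ + -0.4401·sin θ = -0.2707
  √(A²+B²)=0.4438;  θ2 = -1.4415+2.2268 ≈ 0.7854
φ3=240.0° → target in arm frame (-0.0727, -0.0652)
  e−x'=0.2227;  (l²−L²−(e−x')²−y'²−z²)/2L = -0.3948
  γ=atan2(-0.4401,0.2227)=-1.1024;  ψ=arccos(-0.8004)=2.4988;  θ3=γ+ψ≈1.3963

θ₁ = 1.2216, θ₂ = 0.7854, θ₃ = 1.3963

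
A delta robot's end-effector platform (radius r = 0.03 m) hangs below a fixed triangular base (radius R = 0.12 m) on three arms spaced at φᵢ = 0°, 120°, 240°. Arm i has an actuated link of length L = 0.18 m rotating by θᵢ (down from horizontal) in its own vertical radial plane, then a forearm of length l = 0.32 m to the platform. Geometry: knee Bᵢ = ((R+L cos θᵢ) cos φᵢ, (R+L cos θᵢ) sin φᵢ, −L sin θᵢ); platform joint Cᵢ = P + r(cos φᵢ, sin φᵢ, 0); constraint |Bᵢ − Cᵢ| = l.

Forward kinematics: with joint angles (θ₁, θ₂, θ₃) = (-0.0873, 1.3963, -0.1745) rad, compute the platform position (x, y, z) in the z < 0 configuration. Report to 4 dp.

(0.0938, -0.1751, -0.1867)

arm 1 at φ=0.0°: (R−r)+L cos θ1 = 0.2693;  O1 = (0.2693, 0.0000, 0.0157)
arm 2 at φ=120.0°: (R−r)+L cos θ2 = 0.1213;  O2 = (-0.0606, 0.1050, -0.1773)
arm 3 at φ=240.0°: (R−r)+L cos θ3 = 0.2673;  O3 = (-0.1336, -0.2315, 0.0313)
|O₂|²−|O₁|² = -0.0267;  |O₃|²−|O₁|² = -0.0004
[-0.6599 0.2100 -0.3859]·P = -0.0267;  [-0.8059 -0.4629 0.0311]·P = -0.0004
det = 0.4747;  x = 0.0262+-0.3626z,  y = -0.0447+0.6984z
quadratic in z: (1.6192)z²+(0.0825)z+(-0.0410)=0, √Δ=0.5220 → z ∈ {-0.1867, 0.1357}; z = -0.1867 (taking z<0)
x = 0.0938, y = -0.1751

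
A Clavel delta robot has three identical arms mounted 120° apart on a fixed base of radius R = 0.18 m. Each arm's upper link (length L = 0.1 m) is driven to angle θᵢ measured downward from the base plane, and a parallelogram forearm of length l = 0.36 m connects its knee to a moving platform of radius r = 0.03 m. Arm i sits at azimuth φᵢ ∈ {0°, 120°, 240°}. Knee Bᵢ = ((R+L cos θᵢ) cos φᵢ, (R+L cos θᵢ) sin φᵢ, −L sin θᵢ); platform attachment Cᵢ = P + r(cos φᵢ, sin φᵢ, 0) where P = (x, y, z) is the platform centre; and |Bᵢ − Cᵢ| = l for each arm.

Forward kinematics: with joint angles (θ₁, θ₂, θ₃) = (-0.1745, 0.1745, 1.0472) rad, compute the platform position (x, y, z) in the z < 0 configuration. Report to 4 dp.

(0.0694, 0.0740, -0.2860)

O1 = (0.2485·cos0.0°, 0.2485·sin0.0°, 0.0174) = (0.2485, 0.0000, 0.0174)
φ2=120.0°: virtual centre (-0.1242, 0.2152, -0.0174), radius l
φ3=240.0°: virtual centre (-0.1000, -0.1732, -0.0866), radius l
subtract pairs → two planes through P
linear system: -0.7454x+0.4304y = 0.0000−-0.0694z; -0.6970x+-0.3464y = -0.0145−-0.2079z
Cramer: x(z) = 0.0112-0.2034z;  y(z) = 0.0194-0.1910z
quadratic in z: (1.0778)z²+(0.0544)z+(-0.0726)=0, √Δ=0.5622 → z ∈ {-0.2860, 0.2356}; z = -0.2860 (taking z<0)
x = 0.0694, y = 0.0740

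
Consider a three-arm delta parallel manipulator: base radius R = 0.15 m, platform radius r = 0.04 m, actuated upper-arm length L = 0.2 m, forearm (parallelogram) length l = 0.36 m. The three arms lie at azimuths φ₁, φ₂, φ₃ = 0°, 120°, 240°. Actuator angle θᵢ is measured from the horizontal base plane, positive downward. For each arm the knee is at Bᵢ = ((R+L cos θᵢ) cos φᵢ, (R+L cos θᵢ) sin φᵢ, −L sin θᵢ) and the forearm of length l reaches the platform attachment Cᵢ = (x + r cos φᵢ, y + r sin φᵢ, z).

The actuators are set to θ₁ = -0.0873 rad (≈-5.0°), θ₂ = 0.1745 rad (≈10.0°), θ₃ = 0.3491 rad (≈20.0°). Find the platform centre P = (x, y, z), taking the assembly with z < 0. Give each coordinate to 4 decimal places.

φ1=0.0°: virtual centre (0.3092, 0.0000, 0.0174), radius l
arm 2 at φ=120.0°: e+L cos θ2 = 0.3070;  O2 = (-0.1535, 0.2658, -0.0347)
φ3=240.0°: virtual centre (-0.1490, -0.2580, -0.0684), radius l
|O₂|²−|O₁|² = -0.0005;  |O₃|²−|O₁|² = -0.0025
[-0.9254 0.5317 -0.1043]·P = -0.0005;  [-0.9164 -0.5160 -0.1717]·P = -0.0025
Cramer: x(z) = 0.0016-0.1504z;  y(z) = 0.0019-0.0656z
quadratic in z: (1.0269)z²+(0.0574)z+(-0.0347)=0, √Δ=0.3817 → z ∈ {-0.2138, 0.1579}; z = -0.2138 (taking z<0)
x = 0.0338, y = 0.0159

(0.0338, 0.0159, -0.2138)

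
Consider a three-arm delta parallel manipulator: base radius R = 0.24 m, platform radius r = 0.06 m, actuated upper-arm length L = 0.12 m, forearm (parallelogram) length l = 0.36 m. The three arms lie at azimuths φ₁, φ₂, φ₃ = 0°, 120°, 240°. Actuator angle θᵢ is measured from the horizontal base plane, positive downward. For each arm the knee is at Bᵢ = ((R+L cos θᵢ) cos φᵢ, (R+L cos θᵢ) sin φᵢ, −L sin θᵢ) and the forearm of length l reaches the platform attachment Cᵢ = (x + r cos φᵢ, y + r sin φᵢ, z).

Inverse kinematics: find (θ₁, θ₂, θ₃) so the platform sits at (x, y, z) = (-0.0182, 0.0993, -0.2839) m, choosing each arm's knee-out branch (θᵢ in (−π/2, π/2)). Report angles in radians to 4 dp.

θ₁ = 0.7854, θ₂ = -0.0874, θ₃ = 1.1342

φ1=0.0° → target in arm frame (-0.0182, 0.0993)
  A cos θ + B sin θ = C:  0.1982·cos θ + -0.2839·sin θ = -0.0606
  γ=atan2(-0.2839,0.1982)=-0.9613;  ψ=arccos(-0.1750)=1.7467;  θ1=γ+ψ≈0.7854
rotate P by −φ2: (0.0951, -0.0339, -0.2839)
  A cos θ + B sin θ = C:  0.0849·cos θ + -0.2839·sin θ = 0.1093
  γ=atan2(-0.2839,0.0849)=-1.2802;  ψ=arccos(0.3690)=1.1928;  θ2=γ+ψ≈-0.0874
arm 3 (φ=240.0°): x'=-0.0769, y'=-0.0654
  A=0.2569, B=-0.2839, C=(l²−L²−A²−y'²−z²)/(2L)=-0.1486
  γ=atan2(-0.2839,0.2569)=-0.8353;  ψ=arccos(-0.3882)=1.9695;  θ3=γ+ψ≈1.1342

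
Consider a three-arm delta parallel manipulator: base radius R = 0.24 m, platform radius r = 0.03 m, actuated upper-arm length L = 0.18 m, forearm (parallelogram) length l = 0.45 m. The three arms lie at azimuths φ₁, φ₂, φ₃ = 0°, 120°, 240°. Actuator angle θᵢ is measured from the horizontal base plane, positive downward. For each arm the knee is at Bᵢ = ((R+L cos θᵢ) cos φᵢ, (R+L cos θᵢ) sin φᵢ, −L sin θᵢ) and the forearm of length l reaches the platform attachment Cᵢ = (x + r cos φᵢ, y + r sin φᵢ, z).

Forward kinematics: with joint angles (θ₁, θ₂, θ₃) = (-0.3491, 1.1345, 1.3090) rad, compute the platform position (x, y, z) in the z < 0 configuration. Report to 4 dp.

O1 = (0.3791·cos0.0°, 0.3791·sin0.0°, 0.0616) = (0.3791, 0.0000, 0.0616)
φ2=120.0°: virtual centre (-0.1430, 0.2477, -0.1631), radius l
arm 3 at φ=240.0°: e+L cos θ3 = 0.2566;  O3 = (-0.1283, -0.2222, -0.1739)
eliminate P² terms by subtracting sphere 1 from 2 and 3
plane₁₂: -1.0444x+0.4955y+-0.4494z = -0.0391
det = 0.9670;  x = 0.0443+-0.4478z,  y = 0.0146+-0.0369z
quadratic in z: (1.2019)z²+(0.1757)z+(-0.0864)=0, √Δ=0.6680 → z ∈ {-0.3510, 0.2048}; z = -0.3510 (taking z<0)
x = 0.2015, y = 0.0275

(0.2015, 0.0275, -0.3510)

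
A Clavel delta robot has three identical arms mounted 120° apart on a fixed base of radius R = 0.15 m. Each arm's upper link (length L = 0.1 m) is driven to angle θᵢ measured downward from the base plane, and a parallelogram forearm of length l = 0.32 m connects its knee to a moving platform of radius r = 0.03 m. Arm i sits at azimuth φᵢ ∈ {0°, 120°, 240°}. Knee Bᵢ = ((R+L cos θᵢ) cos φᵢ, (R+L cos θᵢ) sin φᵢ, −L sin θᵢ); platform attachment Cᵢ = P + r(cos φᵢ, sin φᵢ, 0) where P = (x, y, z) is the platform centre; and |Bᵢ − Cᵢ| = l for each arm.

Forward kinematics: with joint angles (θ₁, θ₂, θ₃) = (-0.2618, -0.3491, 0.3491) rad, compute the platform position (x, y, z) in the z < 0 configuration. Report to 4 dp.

(0.0188, 0.0410, -0.2223)

φ1=0.0°: virtual centre (0.2166, 0.0000, 0.0259), radius l
arm 2 at φ=120.0°: e+L cos θ2 = 0.2140;  O2 = (-0.1070, 0.1853, 0.0342)
arm 3 at φ=240.0°: e+L cos θ3 = 0.2140;  O3 = (-0.1070, -0.1853, -0.0342)
|O₂|²−|O₁|² = -0.0006;  |O₃|²−|O₁|² = -0.0006
linear system: -0.6472x+0.3706y = -0.0006−0.0166z; -0.6472x+-0.3706y = -0.0006−-0.1202z
Cramer: x(z) = 0.0010-0.0800z;  y(z) = 0.0000-0.1846z
sphere 1 gives Az²+Bz+C=0 with A=1.0405, B=-0.0173, C=-0.0552;  B²−4AC=0.2302;  roots -0.2223, 0.2389;  negative root z = -0.2223
x = 0.0188, y = 0.0410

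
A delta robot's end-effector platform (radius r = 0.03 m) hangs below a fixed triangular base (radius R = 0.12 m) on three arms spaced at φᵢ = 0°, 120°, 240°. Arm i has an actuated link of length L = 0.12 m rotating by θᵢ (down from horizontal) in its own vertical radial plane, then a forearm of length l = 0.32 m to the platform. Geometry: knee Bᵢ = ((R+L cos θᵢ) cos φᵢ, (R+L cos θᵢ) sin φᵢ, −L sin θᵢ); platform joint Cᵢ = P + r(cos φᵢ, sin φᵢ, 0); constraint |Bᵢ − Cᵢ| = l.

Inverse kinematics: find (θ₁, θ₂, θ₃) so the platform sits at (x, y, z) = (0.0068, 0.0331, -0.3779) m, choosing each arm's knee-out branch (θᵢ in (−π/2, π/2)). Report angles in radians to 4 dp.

φ1=0.0° → target in arm frame (0.0068, 0.0331)
  A cos θ + B sin θ = C:  0.0832·cos θ + -0.3779·sin θ = -0.2618
  γ=atan2(-0.3779,0.0832)=-1.3541;  ψ=arccos(-0.6765)=2.3138;  θ1=γ+ψ≈0.9597
arm 2 (φ=120.0°): x'=0.0253, y'=-0.0224
  e−x'=0.0647;  (l²−L²−(e−x')²−y'²−z²)/2L = -0.2479
  γ=atan2(-0.3779,0.0647)=-1.4011;  ψ=arccos(-0.6466)=2.2740;  θ2=γ+ψ≈0.8728
arm 3 (φ=240.0°): x'=-0.0321, y'=-0.0107
  A=0.1221, B=-0.3779, C=(l²−L²−A²−y'²−z²)/(2L)=-0.2909
  θ3 = atan2(B,A) + arccos(C/0.3971) = 1.1345

θ₁ = 0.9597, θ₂ = 0.8728, θ₃ = 1.1345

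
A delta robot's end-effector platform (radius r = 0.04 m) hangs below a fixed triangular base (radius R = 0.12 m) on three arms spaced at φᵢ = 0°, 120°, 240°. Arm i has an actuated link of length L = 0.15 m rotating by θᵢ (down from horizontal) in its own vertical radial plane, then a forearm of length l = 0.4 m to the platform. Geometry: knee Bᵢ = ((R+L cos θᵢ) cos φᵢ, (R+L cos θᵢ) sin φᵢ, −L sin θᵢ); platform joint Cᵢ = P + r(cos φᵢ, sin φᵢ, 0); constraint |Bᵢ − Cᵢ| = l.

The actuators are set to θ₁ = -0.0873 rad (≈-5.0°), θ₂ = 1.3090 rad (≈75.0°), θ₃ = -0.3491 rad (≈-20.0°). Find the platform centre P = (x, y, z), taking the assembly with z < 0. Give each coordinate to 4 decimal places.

(0.1024, -0.2352, -0.2845)

φ1=0.0°: virtual centre (0.2294, 0.0000, 0.0131), radius l
φ2=120.0°: virtual centre (-0.0594, 0.1029, -0.1449), radius l
arm 3 at φ=240.0°: ρ3 = 0.2210;  O3 = (-0.1105, -0.1914, 0.0513)
eliminate P² terms by subtracting sphere 1 from 2 and 3
plane₁₂: -0.5777x+0.2058y+-0.3159z = -0.0177
Cramer: x(z) = 0.0195-0.2913z;  y(z) = -0.0312+0.7173z
quadratic in z: (1.5994)z²+(0.0514)z+(-0.1148)=0, √Δ=0.8586 → z ∈ {-0.2845, 0.2523}; z = -0.2845 (taking z<0)
x = 0.1024, y = -0.2352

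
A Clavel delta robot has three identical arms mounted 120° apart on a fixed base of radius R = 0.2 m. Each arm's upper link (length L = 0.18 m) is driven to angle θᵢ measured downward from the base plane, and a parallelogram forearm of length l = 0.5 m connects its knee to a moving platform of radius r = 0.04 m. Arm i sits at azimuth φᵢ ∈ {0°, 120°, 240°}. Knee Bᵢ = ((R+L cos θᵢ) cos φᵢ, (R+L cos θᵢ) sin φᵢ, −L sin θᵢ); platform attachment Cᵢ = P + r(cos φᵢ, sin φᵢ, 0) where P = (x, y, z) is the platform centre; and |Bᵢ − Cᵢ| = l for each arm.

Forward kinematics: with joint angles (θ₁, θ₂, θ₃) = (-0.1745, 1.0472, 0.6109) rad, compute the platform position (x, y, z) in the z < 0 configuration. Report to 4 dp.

φ1=0.0°: virtual centre (0.3373, 0.0000, 0.0313), radius l
arm 2 at φ=120.0°: (R−r)+L cos θ2 = 0.2500;  centre 2 = (-0.1250, 0.2165, -0.1559)
arm 3 at φ=240.0°: (R−r)+L cos θ3 = 0.3074;  centre 3 = (-0.1537, -0.2663, -0.1032)
subtract pairs → two planes through P
plane₁₂: -0.9245x+0.4330y+-0.3743z = -0.0279
Cramer: x(z) = 0.0207-0.3442z;  y(z) = -0.0203+0.1295z
quadratic in z: (1.1352)z²+(0.1501)z+(-0.1484)=0, √Δ=0.8345 → z ∈ {-0.4337, 0.3014}; z = -0.4337 (taking z<0)
x = 0.1700, y = -0.0764

(0.1700, -0.0764, -0.4337)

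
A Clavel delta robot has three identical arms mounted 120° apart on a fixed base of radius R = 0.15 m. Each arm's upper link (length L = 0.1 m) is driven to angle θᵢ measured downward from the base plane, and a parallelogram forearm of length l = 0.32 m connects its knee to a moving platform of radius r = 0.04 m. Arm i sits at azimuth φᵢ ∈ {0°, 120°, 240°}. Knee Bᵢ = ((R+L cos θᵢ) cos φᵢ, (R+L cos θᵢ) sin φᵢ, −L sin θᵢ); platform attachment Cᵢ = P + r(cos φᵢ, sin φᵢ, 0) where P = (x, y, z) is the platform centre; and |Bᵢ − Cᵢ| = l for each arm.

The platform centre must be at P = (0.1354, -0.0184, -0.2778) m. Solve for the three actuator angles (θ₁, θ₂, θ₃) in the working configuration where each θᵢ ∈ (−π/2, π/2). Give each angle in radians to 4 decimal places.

θ₁ = -0.3493, θ₂ = 1.1337, θ₃ = 0.9595

arm 1 (φ=0.0°): x'=0.1354, y'=-0.0184
  e−x'=-0.0254;  (l²−L²−(e−x')²−y'²−z²)/2L = 0.0712
  √(A²+B²)=0.2790;  θ1 = -1.6620+1.3126 ≈ -0.3493
arm 2 (φ=120.0°): x'=-0.0836, y'=-0.1081
  A cos θ + B sin θ = C:  0.1936·cos θ + -0.2778·sin θ = -0.1697
  γ=atan2(-0.2778,0.1936)=-0.9621;  ψ=arccos(-0.5012)=2.0958;  θ2=γ+ψ≈1.1337
arm 3 (φ=240.0°): x'=-0.0518, y'=0.1265
  e−x'=0.1618;  (l²−L²−(e−x')²−y'²−z²)/2L = -0.1347
  θ3 = atan2(B,A) + arccos(C/0.3215) = 0.9595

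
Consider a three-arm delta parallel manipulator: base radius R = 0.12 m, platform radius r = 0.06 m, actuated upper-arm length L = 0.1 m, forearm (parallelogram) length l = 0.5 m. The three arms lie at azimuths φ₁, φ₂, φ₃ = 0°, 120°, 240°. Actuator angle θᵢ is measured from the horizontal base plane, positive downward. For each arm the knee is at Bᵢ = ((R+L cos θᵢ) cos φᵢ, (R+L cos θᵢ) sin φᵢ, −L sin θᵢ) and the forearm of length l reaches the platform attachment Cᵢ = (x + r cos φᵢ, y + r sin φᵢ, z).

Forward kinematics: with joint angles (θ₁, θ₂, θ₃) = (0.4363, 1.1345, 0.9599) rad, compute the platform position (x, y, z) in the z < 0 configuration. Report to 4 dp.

centre 1 = (0.1506·cos0.0°, 0.1506·sin0.0°, -0.0423) = (0.1506, 0.0000, -0.0423)
centre 2 = (0.1023·cos120.0°, 0.1023·sin120.0°, -0.0906) = (-0.0511, 0.0886, -0.0906)
centre 3 = (0.1174·cos240.0°, 0.1174·sin240.0°, -0.0819) = (-0.0587, -0.1016, -0.0819)
eliminate P² terms by subtracting sphere 1 from 2 and 3
plane₁₂: -0.4035x+0.1771y+-0.0967z = -0.0058
Cramer: x(z) = 0.0121-0.2159z;  y(z) = -0.0052+0.0544z
into |P−centre ₁|² = l²: 1.0496z² + 0.1438z + -0.2290 = 0;  Δ = 0.9820;  z = -0.5406 or 0.4036 → z<0 root = -0.5406
x = 0.1288, y = -0.0347

(0.1288, -0.0347, -0.5406)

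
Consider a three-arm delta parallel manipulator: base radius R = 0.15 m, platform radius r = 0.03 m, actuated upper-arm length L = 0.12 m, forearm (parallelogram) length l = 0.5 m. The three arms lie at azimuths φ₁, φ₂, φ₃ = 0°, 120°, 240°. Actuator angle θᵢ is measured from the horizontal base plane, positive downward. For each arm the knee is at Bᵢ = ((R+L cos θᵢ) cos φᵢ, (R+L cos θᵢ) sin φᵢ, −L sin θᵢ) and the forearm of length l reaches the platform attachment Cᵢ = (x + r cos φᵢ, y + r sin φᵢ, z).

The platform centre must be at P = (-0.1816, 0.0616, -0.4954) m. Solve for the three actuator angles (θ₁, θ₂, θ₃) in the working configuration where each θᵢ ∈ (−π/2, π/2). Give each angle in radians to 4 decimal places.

rotate P by −φ1: (-0.1816, 0.0616, -0.4954)
  A cos θ + B sin θ = C:  0.3016·cos θ + -0.4954·sin θ = -0.4357
  √(A²+B²)=0.5800;  θ1 = -1.0239+2.4208 ≈ 1.3969
φ2=120.0° → target in arm frame (0.1441, 0.1265)
  A cos θ + B sin θ = C:  -0.0241·cos θ + -0.4954·sin θ = -0.1100
  γ=atan2(-0.4954,-0.0241)=-1.6195;  ψ=arccos(-0.2218)=1.7944;  θ2=γ+ψ≈0.1749
φ3=240.0° → target in arm frame (0.0375, -0.1881)
  A cos θ + B sin θ = C:  0.0825·cos θ + -0.4954·sin θ = -0.2167
  θ3 = atan2(B,A) + arccos(C/0.5022) = 0.6112

θ₁ = 1.3969, θ₂ = 0.1749, θ₃ = 0.6112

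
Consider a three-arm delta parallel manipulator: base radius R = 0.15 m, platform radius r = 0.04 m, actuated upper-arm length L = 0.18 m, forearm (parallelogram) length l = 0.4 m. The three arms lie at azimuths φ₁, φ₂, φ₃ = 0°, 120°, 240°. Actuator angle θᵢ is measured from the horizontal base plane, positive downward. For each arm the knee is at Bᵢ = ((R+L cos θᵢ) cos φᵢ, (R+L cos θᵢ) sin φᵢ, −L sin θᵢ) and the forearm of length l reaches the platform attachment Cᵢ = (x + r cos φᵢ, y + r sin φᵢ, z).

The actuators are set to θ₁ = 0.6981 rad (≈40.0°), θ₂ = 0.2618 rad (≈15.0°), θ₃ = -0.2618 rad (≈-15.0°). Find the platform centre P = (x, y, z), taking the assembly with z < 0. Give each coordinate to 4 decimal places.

arm 1 at φ=0.0°: ρ1 = 0.2479;  O1 = (0.2479, 0.0000, -0.1157)
φ2=120.0°: virtual centre (-0.1419, 0.2458, -0.0466), radius l
O3 = (0.2839·cos240.0°, 0.2839·sin240.0°, 0.0466) = (-0.1419, -0.2458, 0.0466)
|O₂|²−|O₁|² = 0.0079;  |O₃|²−|O₁|² = 0.0079
linear system: -0.7796x+0.4917y = 0.0079−0.1382z; -0.7796x+-0.4917y = 0.0079−0.3246z
det = 0.7667;  x = -0.0102+0.2968z,  y = 0.0000+0.1895z
into |P−O₁|² = l²: 1.1240z² + 0.0782z + -0.0800 = 0;  Δ = 0.3659;  z = -0.3039 or 0.2343 → z<0 root = -0.3039
x = -0.1003, y = -0.0576

(-0.1003, -0.0576, -0.3039)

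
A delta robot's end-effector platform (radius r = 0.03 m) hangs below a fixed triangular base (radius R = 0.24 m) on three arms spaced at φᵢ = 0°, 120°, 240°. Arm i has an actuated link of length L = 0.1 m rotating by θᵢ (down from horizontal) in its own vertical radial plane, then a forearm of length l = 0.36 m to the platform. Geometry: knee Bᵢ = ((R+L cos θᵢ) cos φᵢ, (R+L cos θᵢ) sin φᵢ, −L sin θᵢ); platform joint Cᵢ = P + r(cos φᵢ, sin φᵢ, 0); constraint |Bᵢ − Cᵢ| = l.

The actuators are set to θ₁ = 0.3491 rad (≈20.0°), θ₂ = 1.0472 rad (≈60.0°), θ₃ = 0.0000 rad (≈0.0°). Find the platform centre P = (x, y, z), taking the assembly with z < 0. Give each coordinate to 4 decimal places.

(0.0170, -0.0645, -0.2417)

φ1=0.0°: virtual centre (0.3040, 0.0000, -0.0342), radius l
O2 = (0.2600·cos120.0°, 0.2600·sin120.0°, -0.0866) = (-0.1300, 0.2252, -0.0866)
arm 3 at φ=240.0°: (R−r)+L cos θ3 = 0.3100;  O3 = (-0.1550, -0.2685, 0.0000)
subtract pairs → two planes through P
linear system: -0.8679x+0.4503y = -0.0185−-0.1048z; -0.9179x+-0.5369y = 0.0025−0.0684z
Cramer: x(z) = 0.0100-0.0290z;  y(z) = -0.0218+0.1769z
into |P−O₁|² = l²: 1.0321z² + 0.0777z + -0.0415 = 0;  Δ = 0.1775;  z = -0.2417 or 0.1664 → z<0 root = -0.2417
x = 0.0170, y = -0.0645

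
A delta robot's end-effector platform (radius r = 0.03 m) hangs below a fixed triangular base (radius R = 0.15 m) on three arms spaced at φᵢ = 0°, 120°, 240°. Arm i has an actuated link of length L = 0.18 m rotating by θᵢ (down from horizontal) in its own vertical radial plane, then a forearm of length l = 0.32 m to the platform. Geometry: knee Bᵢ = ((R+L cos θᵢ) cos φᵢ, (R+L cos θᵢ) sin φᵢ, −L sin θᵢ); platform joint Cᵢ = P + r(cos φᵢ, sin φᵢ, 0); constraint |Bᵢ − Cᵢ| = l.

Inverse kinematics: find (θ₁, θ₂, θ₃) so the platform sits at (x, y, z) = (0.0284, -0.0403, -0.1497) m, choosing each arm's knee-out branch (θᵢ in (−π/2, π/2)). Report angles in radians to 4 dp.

φ1=0.0° → target in arm frame (0.0284, -0.0403)
  e−x'=0.0916;  (l²−L²−(e−x')²−y'²−z²)/2L = 0.1044
  θ1 = atan2(B,A) + arccos(C/0.1755) = -0.0878
φ2=120.0° → target in arm frame (-0.0491, -0.0044)
  A cos θ + B sin θ = C:  0.1691·cos θ + -0.1497·sin θ = 0.0527
  θ2 = atan2(B,A) + arccos(C/0.2258) = 0.6106
arm 3 (φ=240.0°): x'=0.0207, y'=0.0447
  A cos θ + B sin θ = C:  0.0993·cos θ + -0.1497·sin θ = 0.0992
  θ3 = atan2(B,A) + arccos(C/0.1796) = 0.0004

θ₁ = -0.0878, θ₂ = 0.6106, θ₃ = 0.0004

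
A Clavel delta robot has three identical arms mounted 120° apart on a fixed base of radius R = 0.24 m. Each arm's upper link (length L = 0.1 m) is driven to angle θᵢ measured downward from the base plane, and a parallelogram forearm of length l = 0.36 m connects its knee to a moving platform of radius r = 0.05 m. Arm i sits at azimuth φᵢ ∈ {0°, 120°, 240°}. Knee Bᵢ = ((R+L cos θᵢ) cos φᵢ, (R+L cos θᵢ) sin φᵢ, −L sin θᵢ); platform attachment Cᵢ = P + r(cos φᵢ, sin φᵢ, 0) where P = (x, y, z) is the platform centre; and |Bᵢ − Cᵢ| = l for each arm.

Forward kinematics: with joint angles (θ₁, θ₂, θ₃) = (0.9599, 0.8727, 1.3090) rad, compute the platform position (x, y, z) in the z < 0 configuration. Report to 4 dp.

arm 1 at φ=0.0°: ρ1 = 0.2474;  centre 1 = (0.2474, 0.0000, -0.0819)
arm 2 at φ=120.0°: ρ2 = 0.2543;  centre 2 = (-0.1271, 0.2202, -0.0766)
φ3=240.0°: virtual centre (-0.1079, -0.1870, -0.0966), radius l
subtract pairs → two planes through P
[-0.7490 0.4404 0.0106]·P = 0.0026;  [-0.7106 -0.3739 -0.0294]·P = -0.0120
det = 0.5930;  x = 0.0072+-0.0151z,  y = 0.0183+-0.0498z
sphere 1 gives Az²+Bz+C=0 with A=1.0027, B=0.1693, C=-0.0649;  B²−4AC=0.2889;  roots -0.3524, 0.1836;  negative root z = -0.3524
x = 0.0126, y = 0.0358

(0.0126, 0.0358, -0.3524)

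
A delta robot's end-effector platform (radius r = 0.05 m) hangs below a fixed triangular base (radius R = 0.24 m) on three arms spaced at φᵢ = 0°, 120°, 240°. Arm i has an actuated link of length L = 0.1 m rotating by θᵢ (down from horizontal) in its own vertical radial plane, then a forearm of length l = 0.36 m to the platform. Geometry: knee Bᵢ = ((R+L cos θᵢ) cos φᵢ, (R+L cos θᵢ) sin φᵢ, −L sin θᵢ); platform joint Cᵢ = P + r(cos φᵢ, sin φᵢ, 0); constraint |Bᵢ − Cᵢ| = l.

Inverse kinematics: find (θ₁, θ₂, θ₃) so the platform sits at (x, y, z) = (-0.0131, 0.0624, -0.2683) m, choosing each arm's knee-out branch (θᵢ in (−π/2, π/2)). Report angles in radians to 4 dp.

rotate P by −φ1: (-0.0131, 0.0624, -0.2683)
  A=0.2031, B=-0.2683, C=(l²−L²−A²−y'²−z²)/(2L)=0.0124
  γ=atan2(-0.2683,0.2031)=-0.9228;  ψ=arccos(0.0367)=1.5341;  θ1=γ+ψ≈0.6112
rotate P by −φ2: (0.0606, -0.0199, -0.2683)
  A=0.1294, B=-0.2683, C=(l²−L²−A²−y'²−z²)/(2L)=0.1524
  γ=atan2(-0.2683,0.1294)=-1.1214;  ψ=arccos(0.5115)=1.0338;  θ2=γ+ψ≈-0.0875
arm 3 (φ=240.0°): x'=-0.0475, y'=-0.0425
  A cos θ + B sin θ = C:  0.2375·cos θ + -0.2683·sin θ = -0.0530
  √(A²+B²)=0.3583;  θ3 = -0.8462+1.7192 ≈ 0.8730

θ₁ = 0.6112, θ₂ = -0.0875, θ₃ = 0.8730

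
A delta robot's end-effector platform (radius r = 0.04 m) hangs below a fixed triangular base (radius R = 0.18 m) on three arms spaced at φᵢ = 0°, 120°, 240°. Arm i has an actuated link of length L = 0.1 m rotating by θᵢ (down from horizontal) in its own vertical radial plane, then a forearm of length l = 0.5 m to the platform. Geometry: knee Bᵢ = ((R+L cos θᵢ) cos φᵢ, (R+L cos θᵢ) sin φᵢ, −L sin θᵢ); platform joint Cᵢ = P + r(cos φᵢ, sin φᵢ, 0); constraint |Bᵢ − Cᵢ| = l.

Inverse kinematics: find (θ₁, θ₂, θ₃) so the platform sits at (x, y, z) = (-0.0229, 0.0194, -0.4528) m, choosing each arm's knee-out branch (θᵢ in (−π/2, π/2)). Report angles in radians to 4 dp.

rotate P by −φ1: (-0.0229, 0.0194, -0.4528)
  A=0.1629, B=-0.4528, C=(l²−L²−A²−y'²−z²)/(2L)=0.0403
  √(A²+B²)=0.4812;  θ1 = -1.2255+1.4870 ≈ 0.2615
rotate P by −φ2: (0.0283, 0.0101, -0.4528)
  A=0.1117, B=-0.4528, C=(l²−L²−A²−y'²−z²)/(2L)=0.1119
  √(A²+B²)=0.4664;  θ2 = -1.3288+1.3285 ≈ -0.0004
rotate P by −φ3: (-0.0054, -0.0295, -0.4528)
  A=0.1454, B=-0.4528, C=(l²−L²−A²−y'²−z²)/(2L)=0.0649
  γ=atan2(-0.4528,0.1454)=-1.2602;  ψ=arccos(0.1364)=1.4340;  θ3=γ+ψ≈0.1738

θ₁ = 0.2615, θ₂ = -0.0004, θ₃ = 0.1738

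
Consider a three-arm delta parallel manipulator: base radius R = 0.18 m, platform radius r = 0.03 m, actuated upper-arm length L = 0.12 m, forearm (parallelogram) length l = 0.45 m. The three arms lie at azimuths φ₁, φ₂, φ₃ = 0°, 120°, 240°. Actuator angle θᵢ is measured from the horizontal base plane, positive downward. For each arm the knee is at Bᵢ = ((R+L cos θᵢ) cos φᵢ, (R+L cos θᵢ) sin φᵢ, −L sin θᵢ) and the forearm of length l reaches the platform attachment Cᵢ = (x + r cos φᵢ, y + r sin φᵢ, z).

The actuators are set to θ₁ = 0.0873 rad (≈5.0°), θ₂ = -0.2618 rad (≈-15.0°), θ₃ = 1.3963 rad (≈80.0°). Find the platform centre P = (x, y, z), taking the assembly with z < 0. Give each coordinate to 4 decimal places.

arm 1 at φ=0.0°: e+L cos θ1 = 0.2695;  centre 1 = (0.2695, 0.0000, -0.0105)
φ2=120.0°: virtual centre (-0.1330, 0.2303, 0.0311), radius l
φ3=240.0°: virtual centre (-0.0854, -0.1479, -0.1182), radius l
subtract pairs → two planes through P
plane₁₂: -0.8050x+0.4606y+0.0830z = -0.0011
det = 0.5652;  x = 0.0247+-0.1321z,  y = 0.0408+-0.4112z
quadratic in z: (1.1865)z²+(0.0520)z+(-0.1408)=0, √Δ=0.8191 → z ∈ {-0.3671, 0.3232}; z = -0.3671 (taking z<0)
x = 0.0732, y = 0.1917

(0.0732, 0.1917, -0.3671)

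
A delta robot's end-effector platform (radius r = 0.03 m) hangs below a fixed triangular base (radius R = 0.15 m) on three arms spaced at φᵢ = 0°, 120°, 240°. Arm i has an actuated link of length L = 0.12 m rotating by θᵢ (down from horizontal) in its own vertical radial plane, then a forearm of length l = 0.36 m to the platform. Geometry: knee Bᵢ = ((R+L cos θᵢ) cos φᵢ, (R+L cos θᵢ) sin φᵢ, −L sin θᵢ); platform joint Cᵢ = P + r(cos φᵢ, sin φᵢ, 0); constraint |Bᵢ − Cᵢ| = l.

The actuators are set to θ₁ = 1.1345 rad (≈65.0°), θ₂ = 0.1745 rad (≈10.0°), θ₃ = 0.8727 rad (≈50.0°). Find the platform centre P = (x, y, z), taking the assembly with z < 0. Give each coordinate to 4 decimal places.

arm 1 at φ=0.0°: ρ1 = 0.1707;  O1 = (0.1707, 0.0000, -0.1088)
O2 = (0.2382·cos120.0°, 0.2382·sin120.0°, -0.0208) = (-0.1191, 0.2063, -0.0208)
arm 3 at φ=240.0°: ρ3 = 0.1971;  O3 = (-0.0986, -0.1707, -0.0919)
eliminate P² terms by subtracting sphere 1 from 2 and 3
plane₁₂: -0.5796x+0.4125y+0.1758z = 0.0162
det = 0.4201;  x = -0.0194+0.1760z,  y = 0.0120+-0.1790z
quadratic in z: (1.0630)z²+(0.1463)z+(-0.0815)=0, √Δ=0.6066 → z ∈ {-0.3541, 0.2165}; z = -0.3541 (taking z<0)
x = -0.0817, y = 0.0754

(-0.0817, 0.0754, -0.3541)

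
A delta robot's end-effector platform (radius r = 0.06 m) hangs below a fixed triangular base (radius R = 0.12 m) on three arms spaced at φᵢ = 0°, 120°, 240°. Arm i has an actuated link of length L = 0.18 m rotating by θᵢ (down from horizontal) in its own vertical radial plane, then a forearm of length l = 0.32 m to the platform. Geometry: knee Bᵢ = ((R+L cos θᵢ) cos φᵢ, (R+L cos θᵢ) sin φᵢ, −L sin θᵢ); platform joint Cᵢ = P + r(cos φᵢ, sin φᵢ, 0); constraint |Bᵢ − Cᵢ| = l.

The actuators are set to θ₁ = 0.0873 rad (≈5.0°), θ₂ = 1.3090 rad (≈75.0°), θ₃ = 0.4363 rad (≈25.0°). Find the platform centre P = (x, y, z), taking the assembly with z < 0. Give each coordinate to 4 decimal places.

arm 1 at φ=0.0°: ρ1 = 0.2393;  S1 = (0.2393, 0.0000, -0.0157)
arm 2 at φ=120.0°: ρ2 = 0.1066;  S2 = (-0.0533, 0.0923, -0.1739)
φ3=240.0°: virtual centre (-0.1116, -0.1932, -0.0761), radius l
|S₂|²−|S₁|² = -0.0159;  |S₃|²−|S₁|² = -0.0019
plane₁₂: -0.5852x+0.1846y+-0.3163z = -0.0159
det = 0.3557;  x = 0.0183+-0.4064z,  y = -0.0282+0.4254z
sphere 1 gives Az²+Bz+C=0 with A=1.3461, B=0.1870, C=-0.0525;  B²−4AC=0.3177;  roots -0.2788, 0.1399;  negative root z = -0.2788
x = 0.1316, y = -0.1468

(0.1316, -0.1468, -0.2788)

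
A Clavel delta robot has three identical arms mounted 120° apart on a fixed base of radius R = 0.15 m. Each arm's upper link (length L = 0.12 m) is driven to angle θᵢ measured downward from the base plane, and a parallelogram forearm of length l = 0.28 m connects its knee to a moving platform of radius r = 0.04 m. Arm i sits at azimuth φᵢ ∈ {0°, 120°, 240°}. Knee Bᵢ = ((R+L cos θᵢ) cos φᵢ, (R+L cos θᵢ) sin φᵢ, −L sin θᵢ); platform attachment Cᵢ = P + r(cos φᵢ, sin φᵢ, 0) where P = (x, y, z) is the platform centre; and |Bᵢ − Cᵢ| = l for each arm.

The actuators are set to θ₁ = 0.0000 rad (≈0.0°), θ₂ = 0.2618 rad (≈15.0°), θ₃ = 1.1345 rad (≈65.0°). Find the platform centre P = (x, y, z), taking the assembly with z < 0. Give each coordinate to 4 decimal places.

(0.0644, 0.0770, -0.2123)

arm 1 at φ=0.0°: e+L cos θ1 = 0.2300;  centre 1 = (0.2300, 0.0000, 0.0000)
φ2=120.0°: virtual centre (-0.1130, 0.1956, -0.0311), radius l
centre 3 = (0.1607·cos240.0°, 0.1607·sin240.0°, -0.1088) = (-0.0804, -0.1392, -0.1088)
eliminate P² terms by subtracting sphere 1 from 2 and 3
[-0.6859 0.3913 -0.0621]·P = -0.0009;  [-0.6207 -0.2784 -0.2175]·P = -0.0152
det = 0.4338;  x = 0.0143+-0.2361z,  y = 0.0228+-0.2550z
into |P−centre ₁|² = l²: 1.1208z² + 0.0902z + -0.0314 = 0;  Δ = 0.1487;  z = -0.2123 or 0.1318 → z<0 root = -0.2123
x = 0.0644, y = 0.0770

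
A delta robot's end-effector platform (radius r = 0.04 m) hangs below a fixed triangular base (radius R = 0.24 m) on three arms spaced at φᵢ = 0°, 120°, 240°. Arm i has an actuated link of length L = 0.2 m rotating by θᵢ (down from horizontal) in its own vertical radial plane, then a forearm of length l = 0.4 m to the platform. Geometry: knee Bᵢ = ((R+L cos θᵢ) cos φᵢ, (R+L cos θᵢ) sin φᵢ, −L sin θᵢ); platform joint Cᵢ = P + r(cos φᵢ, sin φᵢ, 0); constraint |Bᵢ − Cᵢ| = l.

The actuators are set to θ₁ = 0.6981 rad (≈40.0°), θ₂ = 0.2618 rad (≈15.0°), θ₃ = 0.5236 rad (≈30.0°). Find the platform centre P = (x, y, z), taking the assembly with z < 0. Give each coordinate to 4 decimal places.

arm 1 at φ=0.0°: e+L cos θ1 = 0.3532;  O1 = (0.3532, 0.0000, -0.1286)
O2 = (0.3932·cos120.0°, 0.3932·sin120.0°, -0.0518) = (-0.1966, 0.3405, -0.0518)
φ3=240.0°: virtual centre (-0.1866, -0.3232, -0.1000), radius l
|O₂|²−|O₁|² = 0.0160;  |O₃|²−|O₁|² = 0.0080
linear system: -1.0996x+0.6810y = 0.0160−0.1536z; -1.0796x+-0.6464y = 0.0080−0.0571z
det = 1.4460;  x = -0.0109+0.0955z,  y = 0.0059+-0.0712z
quadratic in z: (1.0142)z²+(0.1867)z+(-0.0109)=0, √Δ=0.2809 → z ∈ {-0.2305, 0.0464}; z = -0.2305 (taking z<0)
x = -0.0329, y = 0.0223

(-0.0329, 0.0223, -0.2305)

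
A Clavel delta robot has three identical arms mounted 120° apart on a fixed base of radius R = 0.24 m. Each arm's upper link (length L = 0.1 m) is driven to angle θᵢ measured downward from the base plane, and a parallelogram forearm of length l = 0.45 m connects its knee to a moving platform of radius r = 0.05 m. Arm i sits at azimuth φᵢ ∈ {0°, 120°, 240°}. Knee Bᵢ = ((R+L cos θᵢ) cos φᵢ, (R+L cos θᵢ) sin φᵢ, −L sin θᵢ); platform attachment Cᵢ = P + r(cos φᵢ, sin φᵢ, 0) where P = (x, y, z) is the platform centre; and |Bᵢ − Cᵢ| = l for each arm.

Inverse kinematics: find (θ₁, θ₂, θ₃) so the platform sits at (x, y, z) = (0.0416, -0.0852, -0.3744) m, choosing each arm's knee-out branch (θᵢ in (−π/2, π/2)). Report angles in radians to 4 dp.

φ1=0.0° → target in arm frame (0.0416, -0.0852)
  A=0.1484, B=-0.3744, C=(l²−L²−A²−y'²−z²)/(2L)=0.1152
  √(A²+B²)=0.4027;  θ1 = -1.1934+1.2807 ≈ 0.0872
arm 2 (φ=120.0°): x'=-0.0946, y'=0.0066
  A=0.2846, B=-0.3744, C=(l²−L²−A²−y'²−z²)/(2L)=-0.1435
  γ=atan2(-0.3744,0.2846)=-0.9209;  ψ=arccos(-0.3052)=1.8810;  θ2=γ+ψ≈0.9601
arm 3 (φ=240.0°): x'=0.0530, y'=0.0786
  A=0.1370, B=-0.3744, C=(l²−L²−A²−y'²−z²)/(2L)=0.1368
  θ3 = atan2(B,A) + arccos(C/0.3987) = 0.0004

θ₁ = 0.0872, θ₂ = 0.9601, θ₃ = 0.0004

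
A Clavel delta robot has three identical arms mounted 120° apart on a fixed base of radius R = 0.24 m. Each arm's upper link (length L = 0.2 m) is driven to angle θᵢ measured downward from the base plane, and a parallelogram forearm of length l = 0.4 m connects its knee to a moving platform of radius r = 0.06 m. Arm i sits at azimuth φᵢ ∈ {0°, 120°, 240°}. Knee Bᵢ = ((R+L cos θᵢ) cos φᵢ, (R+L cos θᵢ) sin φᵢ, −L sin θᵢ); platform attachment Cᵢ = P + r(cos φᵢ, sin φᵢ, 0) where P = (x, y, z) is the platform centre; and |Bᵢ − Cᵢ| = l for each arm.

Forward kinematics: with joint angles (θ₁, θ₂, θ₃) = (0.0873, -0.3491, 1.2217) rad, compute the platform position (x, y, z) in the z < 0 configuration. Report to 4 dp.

φ1=0.0°: virtual centre (0.3792, 0.0000, -0.0174), radius l
S2 = (0.3679·cos120.0°, 0.3679·sin120.0°, 0.0684) = (-0.1840, 0.3186, 0.0684)
φ3=240.0°: virtual centre (-0.1242, -0.2151, -0.1879), radius l
eliminate P² terms by subtracting sphere 1 from 2 and 3
[-1.1264 0.6373 0.1717]·P = -0.0041;  [-1.0069 -0.4303 -0.3410]·P = -0.0471
det = 1.1263;  x = 0.0282+-0.1274z,  y = 0.0435+-0.4945z
sphere 1 gives Az²+Bz+C=0 with A=1.2608, B=0.0813, C=-0.0346;  B²−4AC=0.1810;  roots -0.2010, 0.1365;  negative root z = -0.2010
x = 0.0538, y = 0.1428

(0.0538, 0.1428, -0.2010)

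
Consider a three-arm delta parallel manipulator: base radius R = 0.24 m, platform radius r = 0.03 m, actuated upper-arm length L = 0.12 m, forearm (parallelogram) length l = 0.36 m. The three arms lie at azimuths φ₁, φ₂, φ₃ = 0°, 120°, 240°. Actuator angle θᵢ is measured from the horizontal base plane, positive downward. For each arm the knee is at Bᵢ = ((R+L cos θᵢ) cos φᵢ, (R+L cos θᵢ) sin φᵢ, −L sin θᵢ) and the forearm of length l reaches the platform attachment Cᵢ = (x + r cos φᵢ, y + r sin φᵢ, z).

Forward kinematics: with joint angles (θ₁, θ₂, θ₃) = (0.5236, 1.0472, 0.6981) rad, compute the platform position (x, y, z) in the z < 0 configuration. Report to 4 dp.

arm 1 at φ=0.0°: e+L cos θ1 = 0.3139;  S1 = (0.3139, 0.0000, -0.0600)
S2 = (0.2700·cos120.0°, 0.2700·sin120.0°, -0.1039) = (-0.1350, 0.2338, -0.1039)
arm 3 at φ=240.0°: e+L cos θ3 = 0.3019;  S3 = (-0.1510, -0.2615, -0.0771)
eliminate P² terms by subtracting sphere 1 from 2 and 3
[-0.8978 0.4677 -0.0878]·P = -0.0184;  [-0.9298 -0.5230 -0.0343]·P = -0.0050
Cramer: x(z) = 0.0133-0.0685z;  y(z) = -0.0140+0.0563z
sphere 1 gives Az²+Bz+C=0 with A=1.0079, B=0.1596, C=-0.0354;  B²−4AC=0.1683;  roots -0.2827, 0.1243;  negative root z = -0.2827
x = 0.0326, y = -0.0299

(0.0326, -0.0299, -0.2827)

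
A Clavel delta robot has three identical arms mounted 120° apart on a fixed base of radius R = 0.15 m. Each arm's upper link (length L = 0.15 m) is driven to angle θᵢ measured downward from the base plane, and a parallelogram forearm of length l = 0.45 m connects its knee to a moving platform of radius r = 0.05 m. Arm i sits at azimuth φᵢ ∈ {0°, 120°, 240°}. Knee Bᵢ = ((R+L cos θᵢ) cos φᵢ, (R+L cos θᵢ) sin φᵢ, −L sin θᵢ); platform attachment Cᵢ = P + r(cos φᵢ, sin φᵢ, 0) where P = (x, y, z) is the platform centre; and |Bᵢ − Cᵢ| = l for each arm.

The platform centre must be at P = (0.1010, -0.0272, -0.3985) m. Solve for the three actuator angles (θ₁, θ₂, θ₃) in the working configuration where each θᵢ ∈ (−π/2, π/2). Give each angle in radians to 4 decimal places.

θ₁ = -0.1745, θ₂ = 0.5236, θ₃ = 0.3493

arm 1 (φ=0.0°): x'=0.1010, y'=-0.0272
  A=-0.0010, B=-0.3985, C=(l²−L²−A²−y'²−z²)/(2L)=0.0682
  θ1 = atan2(B,A) + arccos(C/0.3985) = -0.1745
φ2=120.0° → target in arm frame (-0.0741, -0.0739)
  e−x'=0.1741;  (l²−L²−(e−x')²−y'²−z²)/2L = -0.0485
  √(A²+B²)=0.4349;  θ2 = -1.1590+1.6826 ≈ 0.5236
arm 3 (φ=240.0°): x'=-0.0269, y'=0.1011
  e−x'=0.1269;  (l²−L²−(e−x')²−y'²−z²)/2L = -0.0171
  γ=atan2(-0.3985,0.1269)=-1.2624;  ψ=arccos(-0.0409)=1.6117;  θ3=γ+ψ≈0.3493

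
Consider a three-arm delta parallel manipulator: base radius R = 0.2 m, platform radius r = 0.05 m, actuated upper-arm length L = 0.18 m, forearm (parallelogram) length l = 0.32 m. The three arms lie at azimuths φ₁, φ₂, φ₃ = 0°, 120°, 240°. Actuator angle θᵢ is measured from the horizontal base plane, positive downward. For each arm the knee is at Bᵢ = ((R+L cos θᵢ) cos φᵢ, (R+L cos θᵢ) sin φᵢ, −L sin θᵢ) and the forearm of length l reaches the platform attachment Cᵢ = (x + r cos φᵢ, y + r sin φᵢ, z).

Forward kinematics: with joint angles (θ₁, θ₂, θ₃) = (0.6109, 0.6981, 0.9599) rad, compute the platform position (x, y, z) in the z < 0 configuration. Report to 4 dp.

arm 1 at φ=0.0°: (R−r)+L cos θ1 = 0.2974;  O1 = (0.2974, 0.0000, -0.1032)
φ2=120.0°: virtual centre (-0.1439, 0.2493, -0.1157), radius l
arm 3 at φ=240.0°: (R−r)+L cos θ3 = 0.2532;  O3 = (-0.1266, -0.2193, -0.1474)
eliminate P² terms by subtracting sphere 1 from 2 and 3
linear system: -0.8828x+0.4986y = -0.0029−-0.0249z; -0.8481x+-0.4386y = -0.0133−-0.0884z
det = 0.8101;  x = 0.0097+-0.0679z,  y = 0.0114+-0.0703z
sphere 1 gives Az²+Bz+C=0 with A=1.0095, B=0.2440, C=-0.0088;  B²−4AC=0.0951;  roots -0.2736, 0.0319;  negative root z = -0.2736
x = 0.0283, y = 0.0307

(0.0283, 0.0307, -0.2736)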